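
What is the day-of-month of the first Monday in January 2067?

January 1, 2067 is a Saturday, so the first Monday is the 3rd.
The first Monday is 3 + 0 = 3.

3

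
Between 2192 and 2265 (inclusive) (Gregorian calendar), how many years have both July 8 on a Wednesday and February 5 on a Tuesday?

Check each year's weekday for July 8 and February 5:
  2192: Sun/Sun  2193: Mon/Tue  2194: Tue/Wed  2195: Wed/Thu  2196: Fri/Fri  2197: Sat/Sun  2198: Sun/Mon  2199: Mon/Tue  2200: Tue/Wed  2201: Wed/Thu  2202: Thu/Fri  2203: Fri/Sat  2204: Sun/Sun  2205: Mon/Tue  …(46 more)…  2252: Thu/Thu  2253: Fri/Sat  2254: Sat/Sun  2255: Sun/Mon  2256: Tue/Tue  2257: Wed/Thu  2258: Thu/Fri  2259: Fri/Sat  2260: Sun/Sun  2261: Mon/Tue  2262: Tue/Wed  2263: Wed/Thu  2264: Fri/Fri  2265: Sat/Sun
Both conditions hold in: no year — 0.

0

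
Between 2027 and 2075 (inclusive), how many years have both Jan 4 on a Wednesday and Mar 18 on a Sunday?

Check each year's weekday for Jan 4 and Mar 18:
  2027: Mon/Thu  2028: Tue/Sat  2029: Thu/Sun  2030: Fri/Mon  2031: Sat/Tue  2032: Sun/Thu  2033: Tue/Fri  2034: Wed/Sat  2035: Thu/Sun  2036: Fri/Tue  2037: Sun/Wed  2038: Mon/Thu  2039: Tue/Fri  2040: Wed/Sun ✓  …(21 more)…  2062: Wed/Sat  2063: Thu/Sun  2064: Fri/Tue  2065: Sun/Wed  2066: Mon/Thu  2067: Tue/Fri  2068: Wed/Sun ✓  2069: Fri/Mon  2070: Sat/Tue  2071: Sun/Wed  2072: Mon/Fri  2073: Wed/Sat  2074: Thu/Sun  2075: Fri/Mon
Both conditions hold in: 2040, 2068 — 2.

2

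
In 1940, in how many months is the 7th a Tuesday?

1

Check the 7th of each month of 1940: Jan 7: Sun, Feb 7: Wed, Mar 7: Thu, Apr 7: Sun, May 7: Tue, Jun 7: Fri, Jul 7: Sun, Aug 7: Wed, Sep 7: Sat, Oct 7: Mon, Nov 7: Thu, Dec 7: Sat.
Tuesday occurs in May — 1 month.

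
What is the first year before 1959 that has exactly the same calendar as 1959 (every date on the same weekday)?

Two years share a calendar iff Jan 1 falls on the same weekday and both are leap or both are common. 1959: Jan 1 is Thursday, common year.
1958: Jan 1 Wednesday, common
1957: Jan 1 Tuesday, common
1956: Jan 1 Sunday, leap
1955: Jan 1 Saturday, common
1954: Jan 1 Friday, common
1953: Jan 1 Thursday, common
1953 matches on both conditions.

1953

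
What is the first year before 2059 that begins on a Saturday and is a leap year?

Jan 1 advances by 2 weekdays after a leap year and by 1 after a common year.
2059: Jan 1 is Wednesday.
2058: Tuesday
2057: Monday
2056: Saturday (leap)
2056 begins on a Saturday and is a leap year.

2056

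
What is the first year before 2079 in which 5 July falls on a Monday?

From one year to the next, a fixed date's weekday advances by 1, or by 2 when a Feb 29 lies between the two dates.
2079: July 5 is Wednesday.
2078: Tuesday (−1)
2077: Monday (−1)
5 July falls on a Monday in 2077.

2077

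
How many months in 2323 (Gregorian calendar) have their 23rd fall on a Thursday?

1

Check the 23rd of each month of 2323: Jan 23: Tue, Feb 23: Fri, Mar 23: Fri, Apr 23: Mon, May 23: Wed, Jun 23: Sat, Jul 23: Mon, Aug 23: Thu, Sep 23: Sun, Oct 23: Tue, Nov 23: Fri, Dec 23: Sun.
Thursday occurs in August — 1 month.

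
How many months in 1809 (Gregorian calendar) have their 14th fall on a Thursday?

2

Check the 14th of each month of 1809: Jan 14: Sat, Feb 14: Tue, Mar 14: Tue, Apr 14: Fri, May 14: Sun, Jun 14: Wed, Jul 14: Fri, Aug 14: Mon, Sep 14: Thu, Oct 14: Sat, Nov 14: Tue, Dec 14: Thu.
Thursday occurs in September, December — 2 months.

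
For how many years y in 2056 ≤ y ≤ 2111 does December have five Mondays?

25

December has 31 days; it has five Mondays when Monday falls among the first (month-length − 28) days — i.e. when December 1 is one of Monday/Sunday/Saturday.
December 1 by year: 2056:Fri 2057:Sat✓ 2058:Sun✓ 2059:Mon✓ 2060:Wed 2061:Thu 2062:Fri 2063:Sat✓ 2064:Mon✓ 2065:Tue 2066:Wed 2067:Thu 2068:Sat✓ 2069:Sun✓ 2070:Mon✓ …(26 more)… 2097:Sun✓ 2098:Mon✓ 2099:Tue 2100:Wed 2101:Thu 2102:Fri 2103:Sat✓ 2104:Mon✓ 2105:Tue 2106:Wed 2107:Thu 2108:Sat✓ 2109:Sun✓ 2110:Mon✓ 2111:Tue
Years with five Mondays: 2057, 2058, 2059, 2063, 2064, 2068, 2069, 2070, 2074, 2075, 2080, 2081, 2085, 2086, 2087, 2091, 2092, 2096, 2097, 2098, 2103, 2104, 2108, 2109, 2110 → 25.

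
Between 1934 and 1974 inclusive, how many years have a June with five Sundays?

12

June has 30 days; it has five Sundays when Sunday falls among the first (month-length − 28) days — i.e. when June 1 is one of Sunday/Saturday.
June 1 by year: 1934:Fri 1935:Sat✓ 1936:Mon 1937:Tue 1938:Wed 1939:Thu 1940:Sat✓ 1941:Sun✓ 1942:Mon 1943:Tue 1944:Thu 1945:Fri 1946:Sat✓ 1947:Sun✓ 1948:Tue …(11 more)… 1960:Wed 1961:Thu 1962:Fri 1963:Sat✓ 1964:Mon 1965:Tue 1966:Wed 1967:Thu 1968:Sat✓ 1969:Sun✓ 1970:Mon 1971:Tue 1972:Thu 1973:Fri 1974:Sat✓
Years with five Sundays: 1935, 1940, 1941, 1946, 1947, 1952, 1957, 1958, 1963, 1968, 1969, 1974 → 12.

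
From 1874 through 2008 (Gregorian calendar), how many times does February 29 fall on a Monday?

Leap years in 1874–2008: 33 of them.
Feb 29 weekday advances by 5 (mod 7) from one leap year to the next four years later (or differs when a century non-leap intervenes).
Leap-day weekdays: 1876:Tue 1880:Sun 1884:Fri 1888:Wed 1892:Mon✓ 1896:Sat 1904:Mon✓ 1908:Sat 1912:Thu 1916:Tue 1920:Sun 1924:Fri 1928:Wed …(7 more)… 1960:Mon✓ 1964:Sat 1968:Thu 1972:Tue 1976:Sun 1980:Fri 1984:Wed 1988:Mon✓ 1992:Sat 1996:Thu 2000:Tue 2004:Sun 2008:Fri
Monday: 1892, 1904, 1932, 1960, 1988 → 5.

5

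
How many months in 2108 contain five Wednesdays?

A month of length L has five Wednesdays iff its first Wednesday is on day ≤ L−28 (so day 1–3 in a 31-day month, 1–2 in a 30-day month, day 1 in a leap February).
Checking each month of 2108: Jan starts Sun (31d); Feb starts Wed (29d) ✓; Mar starts Thu (31d); Apr starts Sun (30d); May starts Tue (31d) ✓; Jun starts Fri (30d); Jul starts Sun (31d); Aug starts Wed (31d) ✓; Sep starts Sat (30d); Oct starts Mon (31d) ✓; Nov starts Thu (30d); Dec starts Sat (31d).
Five-Wednesday months: February, May, August, October → 4.

4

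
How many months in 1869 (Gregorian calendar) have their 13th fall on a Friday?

1

Check the 13th of each month of 1869: Jan 13: Wed, Feb 13: Sat, Mar 13: Sat, Apr 13: Tue, May 13: Thu, Jun 13: Sun, Jul 13: Tue, Aug 13: Fri, Sep 13: Mon, Oct 13: Wed, Nov 13: Sat, Dec 13: Mon.
Friday occurs in August — 1 month.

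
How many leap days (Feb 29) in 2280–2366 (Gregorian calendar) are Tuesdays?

Leap years in 2280–2366: 21 of them.
Feb 29 weekday advances by 5 (mod 7) from one leap year to the next four years later (or differs when a century non-leap intervenes).
Leap-day weekdays: 2280:Sun 2284:Fri 2288:Wed 2292:Mon 2296:Sat 2304:Mon 2308:Sat 2312:Thu 2316:Tue✓ 2320:Sun 2324:Fri 2328:Wed 2332:Mon 2336:Sat 2340:Thu 2344:Tue✓ 2348:Sun 2352:Fri 2356:Wed 2360:Mon 2364:Sat
Tuesday: 2316, 2344 → 2.

2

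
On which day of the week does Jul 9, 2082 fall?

Thursday

January 1, 2082 is a Thursday.
July 9 is day 190 of the year, i.e. 189 days after Jan 1.
189 mod 7 = 0, so advance 0 weekdays from Thursday: Thursday.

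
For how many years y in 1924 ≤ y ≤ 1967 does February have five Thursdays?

February has 28 days (29 in leap years); it has five Thursdays when Thursday falls among the first (month-length − 28) days — i.e. when February 1 is Thursday in a leap year (never in a common year).
February 1 by year: 1924:Fri 1925:Sun 1926:Mon 1927:Tue 1928:Wed 1929:Fri 1930:Sat 1931:Sun 1932:Mon 1933:Wed 1934:Thu 1935:Fri 1936:Sat 1937:Mon 1938:Tue …(14 more)… 1953:Sun 1954:Mon 1955:Tue 1956:Wed 1957:Fri 1958:Sat 1959:Sun 1960:Mon 1961:Wed 1962:Thu 1963:Fri 1964:Sat 1965:Mon 1966:Tue 1967:Wed
Years with five Thursdays: 1940 → 1.

1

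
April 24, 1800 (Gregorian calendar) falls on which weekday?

Thursday

January 1, 1800 is a Wednesday.
April 24 is day 114 of the year, i.e. 113 days after Jan 1.
113 mod 7 = 1, so advance 1 weekday from Wednesday: Thursday.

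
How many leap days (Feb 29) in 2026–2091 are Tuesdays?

3

Leap years in 2026–2091: 16 of them.
Feb 29 weekday advances by 5 (mod 7) from one leap year to the next four years later (or differs when a century non-leap intervenes).
Leap-day weekdays: 2028:Tue✓ 2032:Sun 2036:Fri 2040:Wed 2044:Mon 2048:Sat 2052:Thu 2056:Tue✓ 2060:Sun 2064:Fri 2068:Wed 2072:Mon 2076:Sat 2080:Thu 2084:Tue✓ 2088:Sun
Tuesday: 2028, 2056, 2084 → 3.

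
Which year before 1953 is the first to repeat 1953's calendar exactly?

Two years share a calendar iff Jan 1 falls on the same weekday and both are leap or both are common. 1953: Jan 1 is Thursday, common year.
1952: Jan 1 Tuesday, leap
1951: Jan 1 Monday, common
1950: Jan 1 Sunday, common
1949: Jan 1 Saturday, common
1948: Jan 1 Thursday, leap
1947: Jan 1 Wednesday, common
1946: Jan 1 Tuesday, common
1945: Jan 1 Monday, common
1944: Jan 1 Saturday, leap
1943: Jan 1 Friday, common
1942: Jan 1 Thursday, common
1942 matches on both conditions.

1942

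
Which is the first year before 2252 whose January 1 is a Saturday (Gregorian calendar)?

Jan 1 advances by 2 weekdays after a leap year and by 1 after a common year.
2252: Jan 1 is Thursday (leap).
2251: Wednesday
2250: Tuesday
2249: Monday
2248: Saturday (leap)
2248 begins on a Saturday

2248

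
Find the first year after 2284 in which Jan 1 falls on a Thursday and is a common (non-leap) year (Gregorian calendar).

Jan 1 advances by 2 weekdays after a leap year and by 1 after a common year.
2284: Jan 1 is Tuesday (leap).
2285: Thursday
2285 begins on a Thursday and is a common year.

2285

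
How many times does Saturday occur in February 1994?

February 1994 has 28 days and begins on Tuesday.
The first Saturday is February 5.
Saturdays fall on 5, 12, 19, 26 — that's 4.

4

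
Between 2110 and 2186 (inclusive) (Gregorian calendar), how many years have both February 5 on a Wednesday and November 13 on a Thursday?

Check each year's weekday for February 5 and November 13:
  2110: Wed/Thu ✓  2111: Thu/Fri  2112: Fri/Sun  2113: Sun/Mon  2114: Mon/Tue  2115: Tue/Wed  2116: Wed/Fri  2117: Fri/Sat  2118: Sat/Sun  2119: Sun/Mon  2120: Mon/Wed  2121: Wed/Thu ✓  2122: Thu/Fri  2123: Fri/Sat  …(49 more)…  2173: Fri/Sat  2174: Sat/Sun  2175: Sun/Mon  2176: Mon/Wed  2177: Wed/Thu ✓  2178: Thu/Fri  2179: Fri/Sat  2180: Sat/Mon  2181: Mon/Tue  2182: Tue/Wed  2183: Wed/Thu ✓  2184: Thu/Sat  2185: Sat/Sun  2186: Sun/Mon
Both conditions hold in: 2110, 2121, 2127, 2138, 2149, 2155, 2166, 2177, 2183 — 9.

9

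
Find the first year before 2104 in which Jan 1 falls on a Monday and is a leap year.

2080

Jan 1 advances by 2 weekdays after a leap year and by 1 after a common year.
2104: Jan 1 is Tuesday (leap).
2103: Monday
2102: Sunday
2101: Saturday
2100: Friday
2099: Thursday
2098: Wednesday
2097: Tuesday
2096: Sunday (leap)
2095: Saturday
2094: Friday
2093: Thursday
2092: Tuesday (leap)
2091: Monday
2090: Sunday
2089: Saturday
2088: Thursday (leap)
2087: Wednesday
2086: Tuesday
2085: Monday
2084: Saturday (leap)
2083: Friday
2082: Thursday
2081: Wednesday
2080: Monday (leap)
2080 begins on a Monday and is a leap year.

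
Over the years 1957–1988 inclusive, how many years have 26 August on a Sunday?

4

Track 26 August's weekday year by year (advancing +1, or +2 across a Feb 29):
  1957: Mon  1958: Tue (+1)  1959: Wed (+1)  1960: Fri (+2)  1961: Sat (+1)
  1962: Sun (+1) ✓  1963: Mon (+1)  1964: Wed (+2)  1965: Thu (+1)  1966: Fri (+1)
  1967: Sat (+1)  1968: Mon (+2)  1969: Tue (+1)  1970: Wed (+1)  … (4 more years) …
  1975: Tue (+1)  1976: Thu (+2)  1977: Fri (+1)  1978: Sat (+1)  1979: Sun (+1) ✓
  1980: Tue (+2)  1981: Wed (+1)  1982: Thu (+1)  1983: Fri (+1)  1984: Sun (+2) ✓
  1985: Mon (+1)  1986: Tue (+1)  1987: Wed (+1)  1988: Fri (+2)
Sunday years: 1962, 1973, 1979, 1984 — 4 in total.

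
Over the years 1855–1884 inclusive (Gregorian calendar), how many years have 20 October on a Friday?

Track 20 October's weekday year by year (advancing +1, or +2 across a Feb 29):
  1855: Sat  1856: Mon (+2)  1857: Tue (+1)  1858: Wed (+1)  1859: Thu (+1)
  1860: Sat (+2)  1861: Sun (+1)  1862: Mon (+1)  1863: Tue (+1)  1864: Thu (+2)
  1865: Fri (+1) ✓  1866: Sat (+1)  1867: Sun (+1)  1868: Tue (+2)  1869: Wed (+1)
  1870: Thu (+1)  1871: Fri (+1) ✓  1872: Sun (+2)  1873: Mon (+1)  1874: Tue (+1)
  1875: Wed (+1)  1876: Fri (+2) ✓  1877: Sat (+1)  1878: Sun (+1)  1879: Mon (+1)
  1880: Wed (+2)  1881: Thu (+1)  1882: Fri (+1) ✓  1883: Sat (+1)  1884: Mon (+2)
Friday years: 1865, 1871, 1876, 1882 — 4 in total.

4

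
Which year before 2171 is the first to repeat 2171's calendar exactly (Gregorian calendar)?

2165

Two years share a calendar iff Jan 1 falls on the same weekday and both are leap or both are common. 2171: Jan 1 is Tuesday, common year.
2170: Jan 1 Monday, common
2169: Jan 1 Sunday, common
2168: Jan 1 Friday, leap
2167: Jan 1 Thursday, common
2166: Jan 1 Wednesday, common
2165: Jan 1 Tuesday, common
2165 matches on both conditions.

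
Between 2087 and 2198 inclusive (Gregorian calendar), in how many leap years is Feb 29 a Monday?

Leap years in 2087–2198: 27 of them.
Feb 29 weekday advances by 5 (mod 7) from one leap year to the next four years later (or differs when a century non-leap intervenes).
Leap-day weekdays: 2088:Sun 2092:Fri 2096:Wed 2104:Fri 2108:Wed 2112:Mon✓ 2116:Sat 2120:Thu 2124:Tue 2128:Sun 2132:Fri 2136:Wed 2140:Mon✓ 2144:Sat 2148:Thu 2152:Tue 2156:Sun 2160:Fri 2164:Wed 2168:Mon✓ 2172:Sat 2176:Thu 2180:Tue 2184:Sun 2188:Fri 2192:Wed 2196:Mon✓
Monday: 2112, 2140, 2168, 2196 → 4.

4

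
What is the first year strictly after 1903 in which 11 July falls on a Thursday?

1907

From one year to the next, a fixed date's weekday advances by 1, or by 2 when a Feb 29 lies between the two dates.
1903: July 11 is Saturday.
1904: Monday (+2)
1905: Tuesday (+1)
1906: Wednesday (+1)
1907: Thursday (+1)
11 July falls on a Thursday in 1907.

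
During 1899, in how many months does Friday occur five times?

4

A month of length L has five Fridays iff its first Friday is on day ≤ L−28 (so day 1–3 in a 31-day month, 1–2 in a 30-day month, day 1 in a leap February).
Checking each month of 1899: Jan starts Sun (31d); Feb starts Wed (28d); Mar starts Wed (31d) ✓; Apr starts Sat (30d); May starts Mon (31d); Jun starts Thu (30d) ✓; Jul starts Sat (31d); Aug starts Tue (31d); Sep starts Fri (30d) ✓; Oct starts Sun (31d); Nov starts Wed (30d); Dec starts Fri (31d) ✓.
Five-Friday months: March, June, September, December → 4.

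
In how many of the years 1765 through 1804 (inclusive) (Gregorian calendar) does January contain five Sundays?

17

January has 31 days; it has five Sundays when Sunday falls among the first (month-length − 28) days — i.e. when January 1 is one of Sunday/Saturday/Friday.
January 1 by year: 1765:Tue 1766:Wed 1767:Thu 1768:Fri✓ 1769:Sun✓ 1770:Mon 1771:Tue 1772:Wed 1773:Fri✓ 1774:Sat✓ 1775:Sun✓ 1776:Mon 1777:Wed 1778:Thu 1779:Fri✓ …(10 more)… 1790:Fri✓ 1791:Sat✓ 1792:Sun✓ 1793:Tue 1794:Wed 1795:Thu 1796:Fri✓ 1797:Sun✓ 1798:Mon 1799:Tue 1800:Wed 1801:Thu 1802:Fri✓ 1803:Sat✓ 1804:Sun✓
Years with five Sundays: 1768, 1769, 1773, 1774, 1775, 1779, 1780, 1785, 1786, 1790, 1791, 1792, 1796, 1797, 1802, 1803, 1804 → 17.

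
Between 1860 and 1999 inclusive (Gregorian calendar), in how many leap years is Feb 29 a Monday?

Leap years in 1860–1999: 34 of them.
Feb 29 weekday advances by 5 (mod 7) from one leap year to the next four years later (or differs when a century non-leap intervenes).
Leap-day weekdays: 1860:Wed 1864:Mon✓ 1868:Sat 1872:Thu 1876:Tue 1880:Sun 1884:Fri 1888:Wed 1892:Mon✓ 1896:Sat 1904:Mon✓ 1908:Sat 1912:Thu …(8 more)… 1948:Sun 1952:Fri 1956:Wed 1960:Mon✓ 1964:Sat 1968:Thu 1972:Tue 1976:Sun 1980:Fri 1984:Wed 1988:Mon✓ 1992:Sat 1996:Thu
Monday: 1864, 1892, 1904, 1932, 1960, 1988 → 6.

6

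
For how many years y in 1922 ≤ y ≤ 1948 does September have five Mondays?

8

September has 30 days; it has five Mondays when Monday falls among the first (month-length − 28) days — i.e. when September 1 is one of Monday/Sunday.
September 1 by year: 1922:Fri 1923:Sat 1924:Mon✓ 1925:Tue 1926:Wed 1927:Thu 1928:Sat 1929:Sun✓ 1930:Mon✓ 1931:Tue 1932:Thu 1933:Fri 1934:Sat 1935:Sun✓ 1936:Tue 1937:Wed 1938:Thu 1939:Fri 1940:Sun✓ 1941:Mon✓ 1942:Tue 1943:Wed 1944:Fri 1945:Sat 1946:Sun✓ 1947:Mon✓ 1948:Wed
Years with five Mondays: 1924, 1929, 1930, 1935, 1940, 1941, 1946, 1947 → 8.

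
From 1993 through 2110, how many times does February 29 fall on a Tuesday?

Leap years in 1993–2110: 28 of them.
Feb 29 weekday advances by 5 (mod 7) from one leap year to the next four years later (or differs when a century non-leap intervenes).
Leap-day weekdays: 1996:Thu 2000:Tue✓ 2004:Sun 2008:Fri 2012:Wed 2016:Mon 2020:Sat 2024:Thu 2028:Tue✓ 2032:Sun 2036:Fri 2040:Wed 2044:Mon 2048:Sat 2052:Thu 2056:Tue✓ 2060:Sun 2064:Fri 2068:Wed 2072:Mon 2076:Sat 2080:Thu 2084:Tue✓ 2088:Sun 2092:Fri 2096:Wed 2104:Fri 2108:Wed
Tuesday: 2000, 2028, 2056, 2084 → 4.

4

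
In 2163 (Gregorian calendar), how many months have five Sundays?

4

A month of length L has five Sundays iff its first Sunday is on day ≤ L−28 (so day 1–3 in a 31-day month, 1–2 in a 30-day month, day 1 in a leap February).
Checking each month of 2163: Jan starts Sat (31d) ✓; Feb starts Tue (28d); Mar starts Tue (31d); Apr starts Fri (30d); May starts Sun (31d) ✓; Jun starts Wed (30d); Jul starts Fri (31d) ✓; Aug starts Mon (31d); Sep starts Thu (30d); Oct starts Sat (31d) ✓; Nov starts Tue (30d); Dec starts Thu (31d).
Five-Sunday months: January, May, July, October → 4.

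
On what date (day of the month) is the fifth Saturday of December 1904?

December 1, 1904 is a Thursday, so the first Saturday is the 3rd.
The fifth Saturday is 3 + 28 = 31.

31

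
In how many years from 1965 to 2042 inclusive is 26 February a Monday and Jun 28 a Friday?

3

Check each year's weekday for 26 February and Jun 28:
  1965: Fri/Mon  1966: Sat/Tue  1967: Sun/Wed  1968: Mon/Fri ✓  1969: Wed/Sat  1970: Thu/Sun  1971: Fri/Mon  1972: Sat/Wed  1973: Mon/Thu  1974: Tue/Fri  1975: Wed/Sat  1976: Thu/Mon  1977: Sat/Tue  1978: Sun/Wed  …(50 more)…  2029: Mon/Thu  2030: Tue/Fri  2031: Wed/Sat  2032: Thu/Mon  2033: Sat/Tue  2034: Sun/Wed  2035: Mon/Thu  2036: Tue/Sat  2037: Thu/Sun  2038: Fri/Mon  2039: Sat/Tue  2040: Sun/Thu  2041: Tue/Fri  2042: Wed/Sat
Both conditions hold in: 1968, 1996, 2024 — 3.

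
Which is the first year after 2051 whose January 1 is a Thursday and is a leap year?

Jan 1 advances by 2 weekdays after a leap year and by 1 after a common year.
2051: Jan 1 is Sunday.
2052: Monday (leap)
2053: Wednesday
2054: Thursday
2055: Friday
2056: Saturday (leap)
2057: Monday
2058: Tuesday
2059: Wednesday
2060: Thursday (leap)
2060 begins on a Thursday and is a leap year.

2060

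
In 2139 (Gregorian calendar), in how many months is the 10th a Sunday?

1

Check the 10th of each month of 2139: Jan 10: Sat, Feb 10: Tue, Mar 10: Tue, Apr 10: Fri, May 10: Sun, Jun 10: Wed, Jul 10: Fri, Aug 10: Mon, Sep 10: Thu, Oct 10: Sat, Nov 10: Tue, Dec 10: Thu.
Sunday occurs in May — 1 month.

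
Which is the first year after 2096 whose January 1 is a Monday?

Jan 1 advances by 2 weekdays after a leap year and by 1 after a common year.
2096: Jan 1 is Sunday (leap).
2097: Tuesday
2098: Wednesday
2099: Thursday
2100: Friday
2101: Saturday
2102: Sunday
2103: Monday
2103 begins on a Monday

2103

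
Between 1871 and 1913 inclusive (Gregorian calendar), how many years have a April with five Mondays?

April has 30 days; it has five Mondays when Monday falls among the first (month-length − 28) days — i.e. when April 1 is one of Monday/Sunday.
April 1 by year: 1871:Sat 1872:Mon✓ 1873:Tue 1874:Wed 1875:Thu 1876:Sat 1877:Sun✓ 1878:Mon✓ 1879:Tue 1880:Thu 1881:Fri 1882:Sat 1883:Sun✓ 1884:Tue 1885:Wed …(13 more)… 1899:Sat 1900:Sun✓ 1901:Mon✓ 1902:Tue 1903:Wed 1904:Fri 1905:Sat 1906:Sun✓ 1907:Mon✓ 1908:Wed 1909:Thu 1910:Fri 1911:Sat 1912:Mon✓ 1913:Tue
Years with five Mondays: 1872, 1877, 1878, 1883, 1888, 1889, 1894, 1895, 1900, 1901, 1906, 1907, 1912 → 13.

13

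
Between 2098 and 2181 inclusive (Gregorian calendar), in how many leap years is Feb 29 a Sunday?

2

Leap years in 2098–2181: 20 of them.
Feb 29 weekday advances by 5 (mod 7) from one leap year to the next four years later (or differs when a century non-leap intervenes).
Leap-day weekdays: 2104:Fri 2108:Wed 2112:Mon 2116:Sat 2120:Thu 2124:Tue 2128:Sun✓ 2132:Fri 2136:Wed 2140:Mon 2144:Sat 2148:Thu 2152:Tue 2156:Sun✓ 2160:Fri 2164:Wed 2168:Mon 2172:Sat 2176:Thu 2180:Tue
Sunday: 2128, 2156 → 2.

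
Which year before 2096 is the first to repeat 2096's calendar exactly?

2068

Two years share a calendar iff Jan 1 falls on the same weekday and both are leap or both are common. 2096: Jan 1 is Sunday, leap year.
2095: Jan 1 Saturday, common
2094: Jan 1 Friday, common
2093: Jan 1 Thursday, common
2092: Jan 1 Tuesday, leap
2091: Jan 1 Monday, common
2090: Jan 1 Sunday, common
2089: Jan 1 Saturday, common
2088: Jan 1 Thursday, leap
2087: Jan 1 Wednesday, common
2086: Jan 1 Tuesday, common
2085: Jan 1 Monday, common
2084: Jan 1 Saturday, leap
2083: Jan 1 Friday, common
2082: Jan 1 Thursday, common
2081: Jan 1 Wednesday, common
2080: Jan 1 Monday, leap
2079: Jan 1 Sunday, common
2078: Jan 1 Saturday, common
2077: Jan 1 Friday, common
2076: Jan 1 Wednesday, leap
2075: Jan 1 Tuesday, common
2074: Jan 1 Monday, common
2073: Jan 1 Sunday, common
2072: Jan 1 Friday, leap
2071: Jan 1 Thursday, common
2070: Jan 1 Wednesday, common
2069: Jan 1 Tuesday, common
2068: Jan 1 Sunday, leap
2068 matches on both conditions.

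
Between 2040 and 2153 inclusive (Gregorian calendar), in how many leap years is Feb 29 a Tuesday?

Leap years in 2040–2153: 28 of them.
Feb 29 weekday advances by 5 (mod 7) from one leap year to the next four years later (or differs when a century non-leap intervenes).
Leap-day weekdays: 2040:Wed 2044:Mon 2048:Sat 2052:Thu 2056:Tue✓ 2060:Sun 2064:Fri 2068:Wed 2072:Mon 2076:Sat 2080:Thu 2084:Tue✓ 2088:Sun 2092:Fri 2096:Wed 2104:Fri 2108:Wed 2112:Mon 2116:Sat 2120:Thu 2124:Tue✓ 2128:Sun 2132:Fri 2136:Wed 2140:Mon 2144:Sat 2148:Thu 2152:Tue✓
Tuesday: 2056, 2084, 2124, 2152 → 4.

4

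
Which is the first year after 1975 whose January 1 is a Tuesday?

Jan 1 advances by 2 weekdays after a leap year and by 1 after a common year.
1975: Jan 1 is Wednesday.
1976: Thursday (leap)
1977: Saturday
1978: Sunday
1979: Monday
1980: Tuesday (leap)
1980 begins on a Tuesday

1980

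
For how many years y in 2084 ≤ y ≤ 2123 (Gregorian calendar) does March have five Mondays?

March has 31 days; it has five Mondays when Monday falls among the first (month-length − 28) days — i.e. when March 1 is one of Monday/Sunday/Saturday.
March 1 by year: 2084:Wed 2085:Thu 2086:Fri 2087:Sat✓ 2088:Mon✓ 2089:Tue 2090:Wed 2091:Thu 2092:Sat✓ 2093:Sun✓ 2094:Mon✓ 2095:Tue 2096:Thu 2097:Fri 2098:Sat✓ …(10 more)… 2109:Fri 2110:Sat✓ 2111:Sun✓ 2112:Tue 2113:Wed 2114:Thu 2115:Fri 2116:Sun✓ 2117:Mon✓ 2118:Tue 2119:Wed 2120:Fri 2121:Sat✓ 2122:Sun✓ 2123:Mon✓
Years with five Mondays: 2087, 2088, 2092, 2093, 2094, 2098, 2099, 2100, 2104, 2105, 2106, 2110, 2111, 2116, 2117, 2121, 2122, 2123 → 18.

18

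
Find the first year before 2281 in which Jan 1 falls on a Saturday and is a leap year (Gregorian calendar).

2276

Jan 1 advances by 2 weekdays after a leap year and by 1 after a common year.
2281: Jan 1 is Saturday.
2280: Thursday (leap)
2279: Wednesday
2278: Tuesday
2277: Monday
2276: Saturday (leap)
2276 begins on a Saturday and is a leap year.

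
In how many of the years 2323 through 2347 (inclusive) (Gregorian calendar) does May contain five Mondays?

9

May has 31 days; it has five Mondays when Monday falls among the first (month-length − 28) days — i.e. when May 1 is one of Monday/Sunday/Saturday.
May 1 by year: 2323:Tue 2324:Thu 2325:Fri 2326:Sat✓ 2327:Sun✓ 2328:Tue 2329:Wed 2330:Thu 2331:Fri 2332:Sun✓ 2333:Mon✓ 2334:Tue 2335:Wed 2336:Fri 2337:Sat✓ 2338:Sun✓ 2339:Mon✓ 2340:Wed 2341:Thu 2342:Fri 2343:Sat✓ 2344:Mon✓ 2345:Tue 2346:Wed 2347:Thu
Years with five Mondays: 2326, 2327, 2332, 2333, 2337, 2338, 2339, 2343, 2344 → 9.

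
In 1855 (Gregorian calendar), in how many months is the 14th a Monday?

Check the 14th of each month of 1855: Jan 14: Sun, Feb 14: Wed, Mar 14: Wed, Apr 14: Sat, May 14: Mon, Jun 14: Thu, Jul 14: Sat, Aug 14: Tue, Sep 14: Fri, Oct 14: Sun, Nov 14: Wed, Dec 14: Fri.
Monday occurs in May — 1 month.

1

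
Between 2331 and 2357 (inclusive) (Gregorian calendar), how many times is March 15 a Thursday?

4

Track March 15's weekday year by year (advancing +1, or +2 across a Feb 29):
  2331: Sun  2332: Tue (+2)  2333: Wed (+1)  2334: Thu (+1) ✓  2335: Fri (+1)
  2336: Sun (+2)  2337: Mon (+1)  2338: Tue (+1)  2339: Wed (+1)  2340: Fri (+2)
  2341: Sat (+1)  2342: Sun (+1)  2343: Mon (+1)  2344: Wed (+2)  2345: Thu (+1) ✓
  2346: Fri (+1)  2347: Sat (+1)  2348: Mon (+2)  2349: Tue (+1)  2350: Wed (+1)
  2351: Thu (+1) ✓  2352: Sat (+2)  2353: Sun (+1)  2354: Mon (+1)  2355: Tue (+1)
  2356: Thu (+2) ✓  2357: Fri (+1)
Thursday years: 2334, 2345, 2351, 2356 — 4 in total.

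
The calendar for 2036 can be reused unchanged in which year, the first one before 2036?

2008

Two years share a calendar iff Jan 1 falls on the same weekday and both are leap or both are common. 2036: Jan 1 is Tuesday, leap year.
2035: Jan 1 Monday, common
2034: Jan 1 Sunday, common
2033: Jan 1 Saturday, common
2032: Jan 1 Thursday, leap
2031: Jan 1 Wednesday, common
2030: Jan 1 Tuesday, common
2029: Jan 1 Monday, common
2028: Jan 1 Saturday, leap
2027: Jan 1 Friday, common
2026: Jan 1 Thursday, common
2025: Jan 1 Wednesday, common
2024: Jan 1 Monday, leap
2023: Jan 1 Sunday, common
2022: Jan 1 Saturday, common
2021: Jan 1 Friday, common
2020: Jan 1 Wednesday, leap
2019: Jan 1 Tuesday, common
2018: Jan 1 Monday, common
2017: Jan 1 Sunday, common
2016: Jan 1 Friday, leap
2015: Jan 1 Thursday, common
2014: Jan 1 Wednesday, common
2013: Jan 1 Tuesday, common
2012: Jan 1 Sunday, leap
2011: Jan 1 Saturday, common
2010: Jan 1 Friday, common
2009: Jan 1 Thursday, common
2008: Jan 1 Tuesday, leap
2008 matches on both conditions.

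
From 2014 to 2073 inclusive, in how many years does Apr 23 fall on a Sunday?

9

Track Apr 23's weekday year by year (advancing +1, or +2 across a Feb 29):
  2014: Wed  2015: Thu (+1)  2016: Sat (+2)  2017: Sun (+1) ✓  2018: Mon (+1)
  2019: Tue (+1)  2020: Thu (+2)  2021: Fri (+1)  2022: Sat (+1)  2023: Sun (+1) ✓
  2024: Tue (+2)  2025: Wed (+1)  2026: Thu (+1)  2027: Fri (+1)  … (32 more years) …
  2060: Fri (+2)  2061: Sat (+1)  2062: Sun (+1) ✓  2063: Mon (+1)  2064: Wed (+2)
  2065: Thu (+1)  2066: Fri (+1)  2067: Sat (+1)  2068: Mon (+2)  2069: Tue (+1)
  2070: Wed (+1)  2071: Thu (+1)  2072: Sat (+2)  2073: Sun (+1) ✓
Sunday years: 2017, 2023, 2028, 2034, 2045, 2051, 2056, 2062, 2073 — 9 in total.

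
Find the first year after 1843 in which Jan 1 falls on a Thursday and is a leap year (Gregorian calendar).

1852

Jan 1 advances by 2 weekdays after a leap year and by 1 after a common year.
1843: Jan 1 is Sunday.
1844: Monday (leap)
1845: Wednesday
1846: Thursday
1847: Friday
1848: Saturday (leap)
1849: Monday
1850: Tuesday
1851: Wednesday
1852: Thursday (leap)
1852 begins on a Thursday and is a leap year.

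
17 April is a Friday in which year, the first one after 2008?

2009

From one year to the next, a fixed date's weekday advances by 1, or by 2 when a Feb 29 lies between the two dates.
2008: April 17 is Thursday.
2009: Friday (+1)
17 April falls on a Friday in 2009.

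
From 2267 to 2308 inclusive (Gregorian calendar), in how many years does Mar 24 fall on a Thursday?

6

Track Mar 24's weekday year by year (advancing +1, or +2 across a Feb 29):
  2267: Sun  2268: Tue (+2)  2269: Wed (+1)  2270: Thu (+1) ✓  2271: Fri (+1)
  2272: Sun (+2)  2273: Mon (+1)  2274: Tue (+1)  2275: Wed (+1)  2276: Fri (+2)
  2277: Sat (+1)  2278: Sun (+1)  2279: Mon (+1)  2280: Wed (+2)  … (14 more years) …
  2295: Sun (+1)  2296: Tue (+2)  2297: Wed (+1)  2298: Thu (+1) ✓  2299: Fri (+1)
  2300: Sat (+1)  2301: Sun (+1)  2302: Mon (+1)  2303: Tue (+1)  2304: Thu (+2) ✓
  2305: Fri (+1)  2306: Sat (+1)  2307: Sun (+1)  2308: Tue (+2)
Thursday years: 2270, 2281, 2287, 2292, 2298, 2304 — 6 in total.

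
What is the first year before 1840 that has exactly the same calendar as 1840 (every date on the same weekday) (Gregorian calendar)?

Two years share a calendar iff Jan 1 falls on the same weekday and both are leap or both are common. 1840: Jan 1 is Wednesday, leap year.
1839: Jan 1 Tuesday, common
1838: Jan 1 Monday, common
1837: Jan 1 Sunday, common
1836: Jan 1 Friday, leap
1835: Jan 1 Thursday, common
1834: Jan 1 Wednesday, common
1833: Jan 1 Tuesday, common
1832: Jan 1 Sunday, leap
1831: Jan 1 Saturday, common
1830: Jan 1 Friday, common
1829: Jan 1 Thursday, common
1828: Jan 1 Tuesday, leap
1827: Jan 1 Monday, common
1826: Jan 1 Sunday, common
1825: Jan 1 Saturday, common
1824: Jan 1 Thursday, leap
1823: Jan 1 Wednesday, common
1822: Jan 1 Tuesday, common
1821: Jan 1 Monday, common
1820: Jan 1 Saturday, leap
1819: Jan 1 Friday, common
1818: Jan 1 Thursday, common
1817: Jan 1 Wednesday, common
1816: Jan 1 Monday, leap
1815: Jan 1 Sunday, common
1814: Jan 1 Saturday, common
1813: Jan 1 Friday, common
1812: Jan 1 Wednesday, leap
1812 matches on both conditions.

1812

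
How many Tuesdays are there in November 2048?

November 2048 has 30 days and begins on Sunday.
The first Tuesday is November 3.
Tuesdays fall on 3, 10, 17, 24 — that's 4.

4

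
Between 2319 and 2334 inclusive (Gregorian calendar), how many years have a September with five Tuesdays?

5

September has 30 days; it has five Tuesdays when Tuesday falls among the first (month-length − 28) days — i.e. when September 1 is one of Tuesday/Monday.
September 1 by year: 2319:Mon✓ 2320:Wed 2321:Thu 2322:Fri 2323:Sat 2324:Mon✓ 2325:Tue✓ 2326:Wed 2327:Thu 2328:Sat 2329:Sun 2330:Mon✓ 2331:Tue✓ 2332:Thu 2333:Fri 2334:Sat
Years with five Tuesdays: 2319, 2324, 2325, 2330, 2331 → 5.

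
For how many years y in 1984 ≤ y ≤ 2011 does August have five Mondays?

August has 31 days; it has five Mondays when Monday falls among the first (month-length − 28) days — i.e. when August 1 is one of Monday/Sunday/Saturday.
August 1 by year: 1984:Wed 1985:Thu 1986:Fri 1987:Sat✓ 1988:Mon✓ 1989:Tue 1990:Wed 1991:Thu 1992:Sat✓ 1993:Sun✓ 1994:Mon✓ 1995:Tue 1996:Thu 1997:Fri 1998:Sat✓ 1999:Sun✓ 2000:Tue 2001:Wed 2002:Thu 2003:Fri 2004:Sun✓ 2005:Mon✓ 2006:Tue 2007:Wed 2008:Fri 2009:Sat✓ 2010:Sun✓ 2011:Mon✓
Years with five Mondays: 1987, 1988, 1992, 1993, 1994, 1998, 1999, 2004, 2005, 2009, 2010, 2011 → 12.

12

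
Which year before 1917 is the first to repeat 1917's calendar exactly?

Two years share a calendar iff Jan 1 falls on the same weekday and both are leap or both are common. 1917: Jan 1 is Monday, common year.
1916: Jan 1 Saturday, leap
1915: Jan 1 Friday, common
1914: Jan 1 Thursday, common
1913: Jan 1 Wednesday, common
1912: Jan 1 Monday, leap
1911: Jan 1 Sunday, common
1910: Jan 1 Saturday, common
1909: Jan 1 Friday, common
1908: Jan 1 Wednesday, leap
1907: Jan 1 Tuesday, common
1906: Jan 1 Monday, common
1906 matches on both conditions.

1906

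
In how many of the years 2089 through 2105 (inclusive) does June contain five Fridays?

June has 30 days; it has five Fridays when Friday falls among the first (month-length − 28) days — i.e. when June 1 is one of Friday/Thursday.
June 1 by year: 2089:Wed 2090:Thu✓ 2091:Fri✓ 2092:Sun 2093:Mon 2094:Tue 2095:Wed 2096:Fri✓ 2097:Sat 2098:Sun 2099:Mon 2100:Tue 2101:Wed 2102:Thu✓ 2103:Fri✓ 2104:Sun 2105:Mon
Years with five Fridays: 2090, 2091, 2096, 2102, 2103 → 5.

5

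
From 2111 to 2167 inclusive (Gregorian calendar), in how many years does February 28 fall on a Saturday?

Track February 28's weekday year by year (advancing +1, or +2 across a Feb 29):
  2111: Sat ✓  2112: Sun (+1)  2113: Tue (+2)  2114: Wed (+1)  2115: Thu (+1)
  2116: Fri (+1)  2117: Sun (+2)  2118: Mon (+1)  2119: Tue (+1)  2120: Wed (+1)
  2121: Fri (+2)  2122: Sat (+1) ✓  2123: Sun (+1)  2124: Mon (+1)  … (29 more years) …
  2154: Thu (+1)  2155: Fri (+1)  2156: Sat (+1) ✓  2157: Mon (+2)  2158: Tue (+1)
  2159: Wed (+1)  2160: Thu (+1)  2161: Sat (+2) ✓  2162: Sun (+1)  2163: Mon (+1)
  2164: Tue (+1)  2165: Thu (+2)  2166: Fri (+1)  2167: Sat (+1) ✓
Saturday years: 2111, 2122, 2128, 2133, 2139, 2150, 2156, 2161, 2167 — 9 in total.

9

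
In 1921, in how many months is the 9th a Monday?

Check the 9th of each month of 1921: Jan 9: Sun, Feb 9: Wed, Mar 9: Wed, Apr 9: Sat, May 9: Mon, Jun 9: Thu, Jul 9: Sat, Aug 9: Tue, Sep 9: Fri, Oct 9: Sun, Nov 9: Wed, Dec 9: Fri.
Monday occurs in May — 1 month.

1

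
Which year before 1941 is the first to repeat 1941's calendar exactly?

Two years share a calendar iff Jan 1 falls on the same weekday and both are leap or both are common. 1941: Jan 1 is Wednesday, common year.
1940: Jan 1 Monday, leap
1939: Jan 1 Sunday, common
1938: Jan 1 Saturday, common
1937: Jan 1 Friday, common
1936: Jan 1 Wednesday, leap
1935: Jan 1 Tuesday, common
1934: Jan 1 Monday, common
1933: Jan 1 Sunday, common
1932: Jan 1 Friday, leap
1931: Jan 1 Thursday, common
1930: Jan 1 Wednesday, common
1930 matches on both conditions.

1930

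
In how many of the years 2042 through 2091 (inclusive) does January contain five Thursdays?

21

January has 31 days; it has five Thursdays when Thursday falls among the first (month-length − 28) days — i.e. when January 1 is one of Thursday/Wednesday/Tuesday.
January 1 by year: 2042:Wed✓ 2043:Thu✓ 2044:Fri 2045:Sun 2046:Mon 2047:Tue✓ 2048:Wed✓ 2049:Fri 2050:Sat 2051:Sun 2052:Mon 2053:Wed✓ 2054:Thu✓ 2055:Fri 2056:Sat …(20 more)… 2077:Fri 2078:Sat 2079:Sun 2080:Mon 2081:Wed✓ 2082:Thu✓ 2083:Fri 2084:Sat 2085:Mon 2086:Tue✓ 2087:Wed✓ 2088:Thu✓ 2089:Sat 2090:Sun 2091:Mon
Years with five Thursdays: 2042, 2043, 2047, 2048, 2053, 2054, 2058, 2059, 2060, 2064, 2065, 2069, 2070, 2071, 2075, 2076, 2081, 2082, 2086, 2087, 2088 → 21.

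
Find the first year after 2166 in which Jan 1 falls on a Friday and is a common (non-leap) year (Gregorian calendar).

Jan 1 advances by 2 weekdays after a leap year and by 1 after a common year.
2166: Jan 1 is Wednesday.
2167: Thursday
2168: Friday (leap)
2169: Sunday
2170: Monday
2171: Tuesday
2172: Wednesday (leap)
2173: Friday
2173 begins on a Friday and is a common year.

2173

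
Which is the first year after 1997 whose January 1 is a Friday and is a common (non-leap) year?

Jan 1 advances by 2 weekdays after a leap year and by 1 after a common year.
1997: Jan 1 is Wednesday.
1998: Thursday
1999: Friday
1999 begins on a Friday and is a common year.

1999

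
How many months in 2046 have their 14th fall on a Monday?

1

Check the 14th of each month of 2046: Jan 14: Sun, Feb 14: Wed, Mar 14: Wed, Apr 14: Sat, May 14: Mon, Jun 14: Thu, Jul 14: Sat, Aug 14: Tue, Sep 14: Fri, Oct 14: Sun, Nov 14: Wed, Dec 14: Fri.
Monday occurs in May — 1 month.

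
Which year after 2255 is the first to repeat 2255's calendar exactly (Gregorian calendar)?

2266

Two years share a calendar iff Jan 1 falls on the same weekday and both are leap or both are common. 2255: Jan 1 is Monday, common year.
2256: Jan 1 Tuesday, leap
2257: Jan 1 Thursday, common
2258: Jan 1 Friday, common
2259: Jan 1 Saturday, common
2260: Jan 1 Sunday, leap
2261: Jan 1 Tuesday, common
2262: Jan 1 Wednesday, common
2263: Jan 1 Thursday, common
2264: Jan 1 Friday, leap
2265: Jan 1 Sunday, common
2266: Jan 1 Monday, common
2266 matches on both conditions.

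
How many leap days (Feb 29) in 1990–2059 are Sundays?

2

Leap years in 1990–2059: 17 of them.
Feb 29 weekday advances by 5 (mod 7) from one leap year to the next four years later (or differs when a century non-leap intervenes).
Leap-day weekdays: 1992:Sat 1996:Thu 2000:Tue 2004:Sun✓ 2008:Fri 2012:Wed 2016:Mon 2020:Sat 2024:Thu 2028:Tue 2032:Sun✓ 2036:Fri 2040:Wed 2044:Mon 2048:Sat 2052:Thu 2056:Tue
Sunday: 2004, 2032 → 2.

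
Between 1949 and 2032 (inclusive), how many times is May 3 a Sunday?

12

Track May 3's weekday year by year (advancing +1, or +2 across a Feb 29):
  1949: Tue  1950: Wed (+1)  1951: Thu (+1)  1952: Sat (+2)  1953: Sun (+1) ✓
  1954: Mon (+1)  1955: Tue (+1)  1956: Thu (+2)  1957: Fri (+1)  1958: Sat (+1)
  1959: Sun (+1) ✓  1960: Tue (+2)  1961: Wed (+1)  1962: Thu (+1)  … (56 more years) …
  2019: Fri (+1)  2020: Sun (+2) ✓  2021: Mon (+1)  2022: Tue (+1)  2023: Wed (+1)
  2024: Fri (+2)  2025: Sat (+1)  2026: Sun (+1) ✓  2027: Mon (+1)  2028: Wed (+2)
  2029: Thu (+1)  2030: Fri (+1)  2031: Sat (+1)  2032: Mon (+2)
Sunday years: 1953, 1959, 1964, 1970, 1981, 1987, 1992, 1998, 2009, 2015, 2020, 2026 — 12 in total.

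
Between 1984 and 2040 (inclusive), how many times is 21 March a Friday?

8

Track 21 March's weekday year by year (advancing +1, or +2 across a Feb 29):
  1984: Wed  1985: Thu (+1)  1986: Fri (+1) ✓  1987: Sat (+1)  1988: Mon (+2)
  1989: Tue (+1)  1990: Wed (+1)  1991: Thu (+1)  1992: Sat (+2)  1993: Sun (+1)
  1994: Mon (+1)  1995: Tue (+1)  1996: Thu (+2)  1997: Fri (+1) ✓  … (29 more years) …
  2027: Sun (+1)  2028: Tue (+2)  2029: Wed (+1)  2030: Thu (+1)  2031: Fri (+1) ✓
  2032: Sun (+2)  2033: Mon (+1)  2034: Tue (+1)  2035: Wed (+1)  2036: Fri (+2) ✓
  2037: Sat (+1)  2038: Sun (+1)  2039: Mon (+1)  2040: Wed (+2)
Friday years: 1986, 1997, 2003, 2008, 2014, 2025, 2031, 2036 — 8 in total.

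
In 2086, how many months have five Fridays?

A month of length L has five Fridays iff its first Friday is on day ≤ L−28 (so day 1–3 in a 31-day month, 1–2 in a 30-day month, day 1 in a leap February).
Checking each month of 2086: Jan starts Tue (31d); Feb starts Fri (28d); Mar starts Fri (31d) ✓; Apr starts Mon (30d); May starts Wed (31d) ✓; Jun starts Sat (30d); Jul starts Mon (31d); Aug starts Thu (31d) ✓; Sep starts Sun (30d); Oct starts Tue (31d); Nov starts Fri (30d) ✓; Dec starts Sun (31d).
Five-Friday months: March, May, August, November → 4.

4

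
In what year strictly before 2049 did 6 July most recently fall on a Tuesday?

2038

From one year to the next, a fixed date's weekday advances by 1, or by 2 when a Feb 29 lies between the two dates.
2049: July 6 is Tuesday.
2048: Monday (−1)
2047: Saturday (−2)
2046: Friday (−1)
2045: Thursday (−1)
2044: Wednesday (−1)
2043: Monday (−2)
2042: Sunday (−1)
2041: Saturday (−1)
2040: Friday (−1)
2039: Wednesday (−2)
2038: Tuesday (−1)
6 July falls on a Tuesday in 2038.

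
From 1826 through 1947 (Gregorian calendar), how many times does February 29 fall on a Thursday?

4

Leap years in 1826–1947: 29 of them.
Feb 29 weekday advances by 5 (mod 7) from one leap year to the next four years later (or differs when a century non-leap intervenes).
Leap-day weekdays: 1828:Fri 1832:Wed 1836:Mon 1840:Sat 1844:Thu✓ 1848:Tue 1852:Sun 1856:Fri 1860:Wed 1864:Mon 1868:Sat 1872:Thu✓ 1876:Tue …(3 more)… 1892:Mon 1896:Sat 1904:Mon 1908:Sat 1912:Thu✓ 1916:Tue 1920:Sun 1924:Fri 1928:Wed 1932:Mon 1936:Sat 1940:Thu✓ 1944:Tue
Thursday: 1844, 1872, 1912, 1940 → 4.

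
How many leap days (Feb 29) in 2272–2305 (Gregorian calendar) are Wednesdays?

Leap years in 2272–2305: 8 of them.
Feb 29 weekday advances by 5 (mod 7) from one leap year to the next four years later (or differs when a century non-leap intervenes).
Leap-day weekdays: 2272:Thu 2276:Tue 2280:Sun 2284:Fri 2288:Wed✓ 2292:Mon 2296:Sat 2304:Mon
Wednesday: 2288 → 1.

1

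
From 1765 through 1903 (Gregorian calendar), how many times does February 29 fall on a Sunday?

4

Leap years in 1765–1903: 32 of them.
Feb 29 weekday advances by 5 (mod 7) from one leap year to the next four years later (or differs when a century non-leap intervenes).
Leap-day weekdays: 1768:Mon 1772:Sat 1776:Thu 1780:Tue 1784:Sun✓ 1788:Fri 1792:Wed 1796:Mon 1804:Wed 1808:Mon 1812:Sat 1816:Thu 1820:Tue …(6 more)… 1848:Tue 1852:Sun✓ 1856:Fri 1860:Wed 1864:Mon 1868:Sat 1872:Thu 1876:Tue 1880:Sun✓ 1884:Fri 1888:Wed 1892:Mon 1896:Sat
Sunday: 1784, 1824, 1852, 1880 → 4.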